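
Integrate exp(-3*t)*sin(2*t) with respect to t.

-3*exp(-3*t)*sin(2*t)/13 - 2*exp(-3*t)*cos(2*t)/13 + C

Let I denote the integral. Integrate by parts with u = sin(2*t), dv = exp(-3*t) dt, so v = -exp(-3*t)/3: I = -exp(-3*t)*sin(2*t)/3 + (2/3)·∫ exp(-3*t)*cos(2*t) dt.
Apply parts again with u = cos(2*t), dv = exp(-3*t) dt: ∫ exp(-3*t)*cos(2*t) dt = -exp(-3*t)*cos(2*t)/3 − (2/3)·I. Substituting back brings back I: I = -exp(-3*t)*sin(2*t)/3 - 2*exp(-3*t)*cos(2*t)/9 − (4/9)·I.
Solving for I: (1 + 4/9)·I equals the remaining terms, so I = (9/13)·(-exp(-3*t)*sin(2*t)/3 - 2*exp(-3*t)*cos(2*t)/9).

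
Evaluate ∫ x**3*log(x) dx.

x**4*log(x)/4 - x**4/16 + C

Use integration by parts with u = log(x), dv = x**3 dx.
Then du = 1/x dx and v = x**4/4.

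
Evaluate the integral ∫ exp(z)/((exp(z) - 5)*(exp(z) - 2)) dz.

Let u = e^z, du = e^z dz.
The integral becomes ∫ du/((u-5)(u-2)); decompose into partial fractions.

log(exp(z) - 5)/3 - log(exp(z) - 2)/3 + C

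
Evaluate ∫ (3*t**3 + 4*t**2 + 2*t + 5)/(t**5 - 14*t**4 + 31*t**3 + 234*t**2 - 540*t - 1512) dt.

Factor the denominator: (t - 7)*(t - 6)**2*(t + 2)*(t + 3).
Partial-fraction decomposition: -23/(405*(t + 3)) + 7/(576*(t + 2)) - 71423/(5184*(t - 6)) - 809/(72*(t - 6)**2) + 622/(45*(t - 7)).
Integrate each term; A/(t−a) gives A·log|t−a|; A/(t−a)² gives −A/(t−a).

622*log(t - 7)/45 - 71423*log(t - 6)/5184 + 7*log(t + 2)/576 - 23*log(t + 3)/405 + 809/(72*t - 432) + C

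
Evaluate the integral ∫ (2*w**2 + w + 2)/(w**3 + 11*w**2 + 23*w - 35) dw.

5*log(w - 1)/48 - 47*log(w + 5)/12 + 93*log(w + 7)/16 + C

Factor the denominator: (w - 1)*(w + 5)*(w + 7).
Partial-fraction decomposition: 93/(16*(w + 7)) - 47/(12*(w + 5)) + 5/(48*(w - 1)).
Integrate each term: A/(w−a) contributes A·log|w−a|.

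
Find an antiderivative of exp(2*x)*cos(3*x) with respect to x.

3*exp(2*x)*sin(3*x)/13 + 2*exp(2*x)*cos(3*x)/13 + C

Let I denote the integral. Integrate by parts with u = cos(3*x), dv = exp(2*x) dx, so v = exp(2*x)/2: I = exp(2*x)*cos(3*x)/2 + (3/2)·∫ exp(2*x)*sin(3*x) dx.
Apply parts again with u = sin(3*x), dv = exp(2*x) dx: ∫ exp(2*x)*sin(3*x) dx = exp(2*x)*sin(3*x)/2 − (3/2)·I. Substituting back brings back I: I = 3*exp(2*x)*sin(3*x)/4 + exp(2*x)*cos(3*x)/2 − (9/4)·I.
Solving for I: (1 + 9/4)·I equals the remaining terms, so I = (4/13)·(3*exp(2*x)*sin(3*x)/4 + exp(2*x)*cos(3*x)/2).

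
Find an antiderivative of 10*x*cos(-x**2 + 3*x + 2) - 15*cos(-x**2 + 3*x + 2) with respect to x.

Let u = x**2 - 3*x - 2, so du = (2*x - 3) dx.
Rewriting, the integral becomes 5·∫ cos(u) du = 5·sin(u).
Substituting back, u = x**2 - 3*x - 2.

-5*sin(-x**2 + 3*x + 2) + C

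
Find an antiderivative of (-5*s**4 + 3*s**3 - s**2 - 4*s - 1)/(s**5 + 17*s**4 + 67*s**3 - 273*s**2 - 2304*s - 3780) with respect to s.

Factor the denominator: (s - 5)*(s + 3)*(s + 6)**2*(s + 7).
Partial-fraction decomposition: -272/(s + 7) + 289195/(1089*(s + 6)) - 7141/(33*(s + 6)**2) + 121/(72*(s + 3)) - 233/(968*(s - 5)).
Integrate each term; A/(s−a) gives A·log|s−a|; A/(s−a)² gives −A/(s−a).

-233*log(s - 5)/968 + 121*log(s + 3)/72 + 289195*log(s + 6)/1089 - 272*log(s + 7) + 7141/(33*s + 198) + C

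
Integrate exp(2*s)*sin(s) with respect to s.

2*exp(2*s)*sin(s)/5 - exp(2*s)*cos(s)/5 + C

Let I denote the integral. Integrate by parts with u = sin(s), dv = exp(2*s) ds, so v = exp(2*s)/2: I = exp(2*s)*sin(s)/2 − (1/2)·∫ exp(2*s)*cos(s) ds.
Apply parts again with u = cos(s), dv = exp(2*s) ds: ∫ exp(2*s)*cos(s) ds = exp(2*s)*cos(s)/2 + (1/2)·I. Substituting back brings back I: I = exp(2*s)*sin(s)/2 - exp(2*s)*cos(s)/4 − (1/4)·I.
Solving for I: (1 + 1/4)·I equals the remaining terms, so I = (4/5)·(exp(2*s)*sin(s)/2 - exp(2*s)*cos(s)/4).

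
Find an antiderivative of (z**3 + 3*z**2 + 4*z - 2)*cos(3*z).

z**3*sin(3*z)/3 + z**2*sin(3*z) + z**2*cos(3*z)/3 + 10*z*sin(3*z)/9 + 2*z*cos(3*z)/3 - 8*sin(3*z)/9 + 10*cos(3*z)/27 + C

Use integration by parts with u = z**3 + 3*z**2 + 4*z - 2, dv = cos(3*z) dz, so v = sin(3*z)/3.
Apply parts 3 times (tabular method): alternate signs, differentiate u down to 0, integrate dv up.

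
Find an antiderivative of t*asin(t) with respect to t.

t**2*asin(t)/2 + t*sqrt(-t**2 + 1)/4 - asin(t)/4 + C

Use integration by parts with u = arcsin(t), dv = t dt.
Then du = 1/sqrt(-t**2 + 1) dt.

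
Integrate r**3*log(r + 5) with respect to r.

r**4*log(r + 5)/4 - r**4/16 + 5*r**3/12 - 25*r**2/8 + 125*r/4 - 625*log(r + 5)/4 + C

Use integration by parts with u = log(r + 5), dv = r**3 dr.
Then du = 1/(r + 5) dr and v = r**4/4.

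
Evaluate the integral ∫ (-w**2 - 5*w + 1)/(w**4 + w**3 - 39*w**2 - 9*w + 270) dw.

-49*log(w - 5)/176 + 23*log(w - 3)/108 + 7*log(w + 3)/144 + 5*log(w + 6)/297 + C

Factor the denominator: (w - 5)*(w - 3)*(w + 3)*(w + 6).
Partial-fraction decomposition: 5/(297*(w + 6)) + 7/(144*(w + 3)) + 23/(108*(w - 3)) - 49/(176*(w - 5)).
Integrate each term: A/(w−a) contributes A·log|w−a|.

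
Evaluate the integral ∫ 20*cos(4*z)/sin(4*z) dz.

5*log(sin(4*z)) + C

Let u = sin(4*z), so du = (4*cos(4*z)) dz.
Rewriting, the integral becomes 5·∫ 1/u du = 5·log(u).
Substituting back, u = sin(4*z).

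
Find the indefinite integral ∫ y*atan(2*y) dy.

y**2*atan(2*y)/2 - y/4 + atan(2*y)/8 + C

Use integration by parts with u = arctan(2*y), dv = y dy.
Then du = 2/(4*y**2 + 1) dy.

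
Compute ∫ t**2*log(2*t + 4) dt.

t**3*log(2*t + 4)/3 - t**3/9 + t**2/3 - 4*t/3 + 8*log(t + 2)/3 + C

Use integration by parts with u = log(2*t + 4), dv = t**2 dt.
Then du = 2/(2*t + 4) dt and v = t**3/3.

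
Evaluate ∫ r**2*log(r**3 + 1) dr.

Let u = r**3 + 1, so du = (3*r**2) dr.
The integral becomes (1/3)·∫ log(u) du; integrate by parts with u′=log(u), dv′=du.

r**3*log(r**3 + 1)/3 - r**3/3 + log(r**3 + 1)/3 + C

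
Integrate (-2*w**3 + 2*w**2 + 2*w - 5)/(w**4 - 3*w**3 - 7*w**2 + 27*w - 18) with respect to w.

Factor the denominator: (w - 3)*(w - 2)*(w - 1)*(w + 3).
Partial-fraction decomposition: -61/(120*(w + 3)) - 3/(8*(w - 1)) + 9/(5*(w - 2)) - 35/(12*(w - 3)).
Integrate each term: A/(w−a) contributes A·log|w−a|.

-35*log(w - 3)/12 + 9*log(w - 2)/5 - 3*log(w - 1)/8 - 61*log(w + 3)/120 + C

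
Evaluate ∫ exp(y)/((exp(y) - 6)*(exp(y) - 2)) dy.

Let u = e^y, du = e^y dy.
The integral becomes ∫ du/((u-2)(u-6)); decompose into partial fractions.

log(exp(y) - 6)/4 - log(exp(y) - 2)/4 + C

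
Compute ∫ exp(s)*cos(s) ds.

Let I denote the integral. Integrate by parts with u = cos(s), dv = exp(s) ds, so v = exp(s): I = exp(s)*cos(s) + ∫ exp(s)*sin(s) ds.
Apply parts again with u = sin(s), dv = exp(s) ds: ∫ exp(s)*sin(s) ds = exp(s)*sin(s) − I. Substituting back brings back I: I = exp(s)*sin(s) + exp(s)*cos(s) − I.
Solving for I: (1 + 1)·I equals the remaining terms, so I = (1/2)·(exp(s)*sin(s) + exp(s)*cos(s)).

exp(s)*sin(s)/2 + exp(s)*cos(s)/2 + C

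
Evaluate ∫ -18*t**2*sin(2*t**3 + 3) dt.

3*cos(2*t**3 + 3) + C

Let u = 2*t**3 + 3, so du = (6*t**2) dt.
Rewriting, the integral becomes -3·∫ sin(u) du = -3·-cos(u).
Substituting back, u = 2*t**3 + 3.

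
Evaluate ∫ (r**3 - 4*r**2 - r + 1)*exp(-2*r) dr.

Use integration by parts with u = r**3 - 4*r**2 - r + 1, dv = exp(-2*r) dr, so v = -exp(-2*r)/2.
Apply parts 3 times (tabular method): alternate signs, differentiate u down to 0, integrate dv up.

(-4*r**3 + 10*r**2 + 14*r + 3)*exp(-2*r)/8 + C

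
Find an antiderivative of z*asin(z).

z**2*asin(z)/2 + z*sqrt(-z**2 + 1)/4 - asin(z)/4 + C

Use integration by parts with u = arcsin(z), dv = z dz.
Then du = 1/sqrt(-z**2 + 1) dz.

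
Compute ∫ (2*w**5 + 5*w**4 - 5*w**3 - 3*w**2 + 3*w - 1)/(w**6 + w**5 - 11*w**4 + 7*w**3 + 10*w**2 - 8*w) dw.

Factor the denominator: w*(w - 2)*(w - 1)**2*(w + 1)*(w + 4).
Partial-fraction decomposition: 509/(1800*(w + 4)) + 1/(36*(w + 1)) - 113/(100*(w - 1)) - 1/(10*(w - 1)**2) + 97/(36*(w - 2)) + 1/(8*w).
Integrate each term; A/(w−a) gives A·log|w−a|; A/(w−a)² gives −A/(w−a).

log(w)/8 + 97*log(w - 2)/36 - 113*log(w - 1)/100 + log(w + 1)/36 + 509*log(w + 4)/1800 + 1/(10*w - 10) + C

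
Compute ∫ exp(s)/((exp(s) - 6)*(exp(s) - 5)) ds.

log(exp(s) - 6) - log(exp(s) - 5) + C

Let u = e^s, du = e^s ds.
The integral becomes ∫ du/((u-6)(u-5)); decompose into partial fractions.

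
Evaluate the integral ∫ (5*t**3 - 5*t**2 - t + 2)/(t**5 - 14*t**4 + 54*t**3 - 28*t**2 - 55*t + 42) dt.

1465*log(t - 7)/288 - 128*log(t - 6)/25 + 29*log(t - 1)/450 - log(t + 1)/32 - 1/(60*t - 60) + C

Factor the denominator: (t - 7)*(t - 6)*(t - 1)**2*(t + 1).
Partial-fraction decomposition: -1/(32*(t + 1)) + 29/(450*(t - 1)) + 1/(60*(t - 1)**2) - 128/(25*(t - 6)) + 1465/(288*(t - 7)).
Integrate each term; A/(t−a) gives A·log|t−a|; A/(t−a)² gives −A/(t−a).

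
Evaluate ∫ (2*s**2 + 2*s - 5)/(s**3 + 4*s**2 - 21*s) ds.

5*log(s)/21 + 19*log(s - 3)/30 + 79*log(s + 7)/70 + C

Factor the denominator: s*(s - 3)*(s + 7).
Partial-fraction decomposition: 79/(70*(s + 7)) + 19/(30*(s - 3)) + 5/(21*s).
Integrate each term: A/(s−a) contributes A·log|s−a|.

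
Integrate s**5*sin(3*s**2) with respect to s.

-s**4*cos(3*s**2)/6 + s**2*sin(3*s**2)/9 + cos(3*s**2)/27 + C

Let u = s², du = 2s ds; rewrite as (1/2)∫ u^2·sin(3u) du.
Now integrate by parts 2 times.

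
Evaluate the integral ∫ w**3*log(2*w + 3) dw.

Use integration by parts with u = log(2*w + 3), dv = w**3 dw.
Then du = 2/(2*w + 3) dw and v = w**4/4.

w**4*log(2*w + 3)/4 - w**4/16 + w**3/8 - 9*w**2/32 + 27*w/32 - 81*log(2*w + 3)/64 + C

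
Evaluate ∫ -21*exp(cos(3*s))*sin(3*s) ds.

Let u = cos(3*s), so du = (-3*sin(3*s)) ds.
Rewriting, the integral becomes 7·∫ e^u du = 7·e^u.
Substituting back, u = cos(3*s).

7*exp(cos(3*s)) + C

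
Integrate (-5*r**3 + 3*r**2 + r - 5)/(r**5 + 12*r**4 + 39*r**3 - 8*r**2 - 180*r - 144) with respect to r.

-31*log(r - 2)/720 - log(r + 1)/45 + 77*log(r + 3)/15 - 359*log(r + 4)/36 + 1177*log(r + 6)/240 + C

Factor the denominator: (r - 2)*(r + 1)*(r + 3)*(r + 4)*(r + 6).
Partial-fraction decomposition: 1177/(240*(r + 6)) - 359/(36*(r + 4)) + 77/(15*(r + 3)) - 1/(45*(r + 1)) - 31/(720*(r - 2)).
Integrate each term: A/(r−a) contributes A·log|r−a|.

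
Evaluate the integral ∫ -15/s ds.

-15*log(s) - 5*log(3) + C

Let u = 3*s**3, so du = (9*s**2) ds.
Rewriting, the integral becomes -5·∫ 1/u du = -5·log(u).
Substituting back, u = 3*s**3.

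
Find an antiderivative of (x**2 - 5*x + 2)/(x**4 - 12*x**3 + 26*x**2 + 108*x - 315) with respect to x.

log(x - 7)/5 - log(x - 5)/16 - log(x - 3)/12 - 13*log(x + 3)/240 + C

Factor the denominator: (x - 7)*(x - 5)*(x - 3)*(x + 3).
Partial-fraction decomposition: -13/(240*(x + 3)) - 1/(12*(x - 3)) - 1/(16*(x - 5)) + 1/(5*(x - 7)).
Integrate each term: A/(x−a) contributes A·log|x−a|.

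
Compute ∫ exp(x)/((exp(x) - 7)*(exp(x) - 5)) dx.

Let u = e^x, du = e^x dx.
The integral becomes ∫ du/((u-7)(u-5)); decompose into partial fractions.

log(exp(x) - 7)/2 - log(exp(x) - 5)/2 + C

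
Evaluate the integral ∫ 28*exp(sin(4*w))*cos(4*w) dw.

7*exp(sin(4*w)) + C

Let u = sin(4*w), so du = (4*cos(4*w)) dw.
Rewriting, the integral becomes 7·∫ e^u du = 7·e^u.
Substituting back, u = sin(4*w).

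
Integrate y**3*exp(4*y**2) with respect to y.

Let u = y², du = 2y dy; rewrite as (1/2)∫ u^1·exp(4u) du.
Now integrate by parts 1 time.

(4*y**2 - 1)*exp(4*y**2)/32 + C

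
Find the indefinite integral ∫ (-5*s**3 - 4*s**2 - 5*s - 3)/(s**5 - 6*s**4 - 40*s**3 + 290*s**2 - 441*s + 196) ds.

Factor the denominator: (s - 7)*(s - 4)*(s - 1)**2*(s + 7).
Partial-fraction decomposition: 141/(896*(s + 7)) - 275/(1152*(s - 1)) - 17/(144*(s - 1)**2) + 37/(27*(s - 4)) - 1949/(1512*(s - 7)).
Integrate each term; A/(s−a) gives A·log|s−a|; A/(s−a)² gives −A/(s−a).

-1949*log(s - 7)/1512 + 37*log(s - 4)/27 - 275*log(s - 1)/1152 + 141*log(s + 7)/896 + 17/(144*s - 144) + C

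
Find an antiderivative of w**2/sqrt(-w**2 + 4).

-w*sqrt(-w**2 + 4)/2 + 2*asin(w/2) + C

Substitute w = 2·sin(θ), so dw = 2·cos(θ) dθ and the radical becomes sqrt(-w**2 + 4) = 2·cos(θ) by the Pythagorean identity.
Integrate the resulting trig expression in θ, then back-substitute θ = asin(w/2), sin(θ) = w/2, cos(θ) = sqrt(-w**2 + 4)/2 (absorbing any constant into C).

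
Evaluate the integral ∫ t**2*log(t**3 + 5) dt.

Let u = t**3 + 5, so du = (3*t**2) dt.
The integral becomes (1/3)·∫ log(u) du; integrate by parts with u′=log(u), dv′=du.

t**3*log(t**3 + 5)/3 - t**3/3 + 5*log(t**3 + 5)/3 + C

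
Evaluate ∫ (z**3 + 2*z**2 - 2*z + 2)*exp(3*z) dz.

Use integration by parts with u = z**3 + 2*z**2 - 2*z + 2, dv = exp(3*z) dz, so v = exp(3*z)/3.
Apply parts 3 times (tabular method): alternate signs, differentiate u down to 0, integrate dv up.

(9*z**3 + 9*z**2 - 24*z + 26)*exp(3*z)/27 + C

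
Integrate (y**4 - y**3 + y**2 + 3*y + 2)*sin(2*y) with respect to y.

-y**4*cos(2*y)/2 + y**3*sin(2*y) + y**3*cos(2*y)/2 - 3*y**2*sin(2*y)/4 + y**2*cos(2*y) - y*sin(2*y) - 9*y*cos(2*y)/4 + 9*sin(2*y)/8 - 3*cos(2*y)/2 + C

Use integration by parts with u = y**4 - y**3 + y**2 + 3*y + 2, dv = sin(2*y) dy, so v = -cos(2*y)/2.
Apply parts 4 times (tabular method): alternate signs, differentiate u down to 0, integrate dv up.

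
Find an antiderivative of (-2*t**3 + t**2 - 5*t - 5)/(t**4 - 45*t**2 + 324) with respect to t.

-431*log(t - 6)/324 + 65*log(t - 3)/162 + 73*log(t + 3)/162 - 493*log(t + 6)/324 + C

Factor the denominator: (t - 6)*(t - 3)*(t + 3)*(t + 6).
Partial-fraction decomposition: -493/(324*(t + 6)) + 73/(162*(t + 3)) + 65/(162*(t - 3)) - 431/(324*(t - 6)).
Integrate each term: A/(t−a) contributes A·log|t−a|.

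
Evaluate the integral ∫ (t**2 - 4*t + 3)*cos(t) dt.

Use integration by parts with u = t**2 - 4*t + 3, dv = cos(t) dt, so v = sin(t).
Apply parts 2 times (tabular method): alternate signs, differentiate u down to 0, integrate dv up.

t**2*sin(t) - 4*t*sin(t) + 2*t*cos(t) + sin(t) - 4*cos(t) + C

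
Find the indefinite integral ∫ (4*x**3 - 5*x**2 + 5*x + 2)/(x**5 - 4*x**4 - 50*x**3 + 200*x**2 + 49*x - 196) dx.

Factor the denominator: (x - 7)*(x - 4)*(x - 1)*(x + 1)*(x + 7).
Partial-fraction decomposition: -25/(112*(x + 7)) + 1/(40*(x + 1)) + 1/(48*(x - 1)) - 2/(5*(x - 4)) + 97/(168*(x - 7)).
Integrate each term: A/(x−a) contributes A·log|x−a|.

97*log(x - 7)/168 - 2*log(x - 4)/5 + log(x - 1)/48 + log(x + 1)/40 - 25*log(x + 7)/112 + C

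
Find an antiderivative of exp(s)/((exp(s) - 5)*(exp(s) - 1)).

Let u = e^s, du = e^s ds.
The integral becomes ∫ du/((u-5)(u-1)); decompose into partial fractions.

log(exp(s) - 5)/4 - log(exp(s) - 1)/4 + C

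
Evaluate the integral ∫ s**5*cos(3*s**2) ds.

s**4*sin(3*s**2)/6 + s**2*cos(3*s**2)/9 - sin(3*s**2)/27 + C

Let u = s², du = 2s ds; rewrite as (1/2)∫ u^2·cos(3u) du.
Now integrate by parts 2 times.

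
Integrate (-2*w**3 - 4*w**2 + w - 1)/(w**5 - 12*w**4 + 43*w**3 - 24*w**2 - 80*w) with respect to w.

log(w)/80 - 173*log(w - 5)/15 + 4619*log(w - 4)/400 - 2*log(w + 1)/75 - 189/(20*w - 80) + C

Factor the denominator: w*(w - 5)*(w - 4)**2*(w + 1).
Partial-fraction decomposition: -2/(75*(w + 1)) + 4619/(400*(w - 4)) + 189/(20*(w - 4)**2) - 173/(15*(w - 5)) + 1/(80*w).
Integrate each term; A/(w−a) gives A·log|w−a|; A/(w−a)² gives −A/(w−a).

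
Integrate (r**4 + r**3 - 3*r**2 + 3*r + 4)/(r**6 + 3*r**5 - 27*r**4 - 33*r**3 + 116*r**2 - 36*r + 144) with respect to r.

72*log(r - 4)/595 - 11*log(r - 2)/200 + 11*log(r + 3)/525 - 479*log(r + 6)/4440 + 329*log(r**2 + 1)/31450 + 653*atan(r)/15725 + C

Factor the denominator: (r - 4)*(r - 2)*(r + 3)*(r + 6)*(r**2 + 1).
Partial-fraction decomposition: (329*r + 653)/(15725*(r**2 + 1)) - 479/(4440*(r + 6)) + 11/(525*(r + 3)) - 11/(200*(r - 2)) + 72/(595*(r - 4)).
Integrate each term; A/(r−a) gives A·log|r−a|; the (Br+D)/(r²+p²) term gives a log and an atan.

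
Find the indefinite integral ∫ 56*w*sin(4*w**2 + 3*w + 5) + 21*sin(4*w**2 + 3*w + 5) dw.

Let u = 4*w**2 + 3*w + 5, so du = (8*w + 3) dw.
Rewriting, the integral becomes 7·∫ sin(u) du = 7·-cos(u).
Substituting back, u = 4*w**2 + 3*w + 5.

-7*cos(4*w**2 + 3*w + 5) + C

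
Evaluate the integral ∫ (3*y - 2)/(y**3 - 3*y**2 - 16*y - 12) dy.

2*log(y - 6)/7 + 5*log(y + 1)/7 - log(y + 2) + C

Factor the denominator: (y - 6)*(y + 1)*(y + 2).
Partial-fraction decomposition: -1/(y + 2) + 5/(7*(y + 1)) + 2/(7*(y - 6)).
Integrate each term: A/(y−a) contributes A·log|y−a|.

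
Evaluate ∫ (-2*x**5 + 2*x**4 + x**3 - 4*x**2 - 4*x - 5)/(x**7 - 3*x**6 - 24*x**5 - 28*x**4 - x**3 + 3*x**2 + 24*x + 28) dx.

-4783*log(x - 7)/32400 + log(x - 1)/18 - log(x + 1)/16 + 19*log(x + 2)/81 - log(x**2 + 1)/25 - 3*atan(x)/50 + 5/(9*x + 18) + C

Factor the denominator: (x - 7)*(x - 1)*(x + 1)*(x + 2)**2*(x**2 + 1).
Partial-fraction decomposition: -(4*x + 3)/(50*(x**2 + 1)) + 19/(81*(x + 2)) - 5/(9*(x + 2)**2) - 1/(16*(x + 1)) + 1/(18*(x - 1)) - 4783/(32400*(x - 7)).
Integrate each term; A/(x−a) gives A·log|x−a|; the (Bx+D)/(x²+p²) term gives a log and an atan.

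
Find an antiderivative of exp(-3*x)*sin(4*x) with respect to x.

Let I denote the integral. Integrate by parts with u = sin(4*x), dv = exp(-3*x) dx, so v = -exp(-3*x)/3: I = -exp(-3*x)*sin(4*x)/3 + (4/3)·∫ exp(-3*x)*cos(4*x) dx.
Apply parts again with u = cos(4*x), dv = exp(-3*x) dx: ∫ exp(-3*x)*cos(4*x) dx = -exp(-3*x)*cos(4*x)/3 − (4/3)·I. Substituting back brings back I: I = -exp(-3*x)*sin(4*x)/3 - 4*exp(-3*x)*cos(4*x)/9 − (16/9)·I.
Solving for I: (1 + 16/9)·I equals the remaining terms, so I = (9/25)·(-exp(-3*x)*sin(4*x)/3 - 4*exp(-3*x)*cos(4*x)/9).

-3*exp(-3*x)*sin(4*x)/25 - 4*exp(-3*x)*cos(4*x)/25 + C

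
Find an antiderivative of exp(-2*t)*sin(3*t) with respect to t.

Let I denote the integral. Integrate by parts with u = sin(3*t), dv = exp(-2*t) dt, so v = -exp(-2*t)/2: I = -exp(-2*t)*sin(3*t)/2 + (3/2)·∫ exp(-2*t)*cos(3*t) dt.
Apply parts again with u = cos(3*t), dv = exp(-2*t) dt: ∫ exp(-2*t)*cos(3*t) dt = -exp(-2*t)*cos(3*t)/2 − (3/2)·I. Substituting back brings back I: I = -exp(-2*t)*sin(3*t)/2 - 3*exp(-2*t)*cos(3*t)/4 − (9/4)·I.
Solving for I: (1 + 9/4)·I equals the remaining terms, so I = (4/13)·(-exp(-2*t)*sin(3*t)/2 - 3*exp(-2*t)*cos(3*t)/4).

-2*exp(-2*t)*sin(3*t)/13 - 3*exp(-2*t)*cos(3*t)/13 + C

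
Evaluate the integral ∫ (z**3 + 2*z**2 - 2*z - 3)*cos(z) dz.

Use integration by parts with u = z**3 + 2*z**2 - 2*z - 3, dv = cos(z) dz, so v = sin(z).
Apply parts 3 times (tabular method): alternate signs, differentiate u down to 0, integrate dv up.

z**3*sin(z) + 2*z**2*sin(z) + 3*z**2*cos(z) - 8*z*sin(z) + 4*z*cos(z) - 7*sin(z) - 8*cos(z) + C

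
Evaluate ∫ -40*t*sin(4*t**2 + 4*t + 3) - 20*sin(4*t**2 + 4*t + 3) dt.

5*cos(4*t**2 + 4*t + 3) + C

Let u = 4*t**2 + 4*t + 3, so du = (8*t + 4) dt.
Rewriting, the integral becomes -5·∫ sin(u) du = -5·-cos(u).
Substituting back, u = 4*t**2 + 4*t + 3.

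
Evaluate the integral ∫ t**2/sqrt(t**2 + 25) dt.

t*sqrt(t**2 + 25)/2 - 25*log(t + sqrt(t**2 + 25))/2 + C

Substitute t = 5·tan(θ), so dt = 5·sec(θ)^2 dθ and the radical becomes sqrt(t**2 + 25) = 5·sec(θ) by the Pythagorean identity.
Integrate the resulting trig expression in θ, then back-substitute tan(θ) = t/5, sec(θ) = sqrt(t**2 + 25)/5 (absorbing any constant into C).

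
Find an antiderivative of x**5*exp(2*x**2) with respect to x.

Let u = x², du = 2x dx; rewrite as (1/2)∫ u^2·exp(2u) du.
Now integrate by parts 2 times.

(2*x**4 - 2*x**2 + 1)*exp(2*x**2)/8 + C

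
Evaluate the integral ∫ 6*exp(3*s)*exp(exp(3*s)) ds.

Let u = exp(3*s), so du = (3*exp(3*s)) ds.
Rewriting, the integral becomes 2·∫ e^u du = 2·e^u.
Substituting back, u = exp(3*s).

2*exp(exp(3*s)) + C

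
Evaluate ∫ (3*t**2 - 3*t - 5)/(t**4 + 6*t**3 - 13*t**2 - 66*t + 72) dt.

Factor the denominator: (t - 3)*(t - 1)*(t + 4)*(t + 6).
Partial-fraction decomposition: -121/(126*(t + 6)) + 11/(14*(t + 4)) + 1/(14*(t - 1)) + 13/(126*(t - 3)).
Integrate each term: A/(t−a) contributes A·log|t−a|.

13*log(t - 3)/126 + log(t - 1)/14 + 11*log(t + 4)/14 - 121*log(t + 6)/126 + C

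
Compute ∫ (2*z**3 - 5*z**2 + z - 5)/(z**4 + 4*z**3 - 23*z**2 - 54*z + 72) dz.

Factor the denominator: (z - 4)*(z - 1)*(z + 3)*(z + 6).
Partial-fraction decomposition: 89/(30*(z + 6)) - 107/(84*(z + 3)) + 1/(12*(z - 1)) + 47/(210*(z - 4)).
Integrate each term: A/(z−a) contributes A·log|z−a|.

47*log(z - 4)/210 + log(z - 1)/12 - 107*log(z + 3)/84 + 89*log(z + 6)/30 + C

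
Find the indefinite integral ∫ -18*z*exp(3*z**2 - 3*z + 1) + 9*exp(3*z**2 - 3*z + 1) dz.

-3*exp(3*z**2 - 3*z + 1) + C

Let u = 3*z**2 - 3*z + 1, so du = (6*z - 3) dz.
Rewriting, the integral becomes -3·∫ e^u du = -3·e^u.
Substituting back, u = 3*z**2 - 3*z + 1.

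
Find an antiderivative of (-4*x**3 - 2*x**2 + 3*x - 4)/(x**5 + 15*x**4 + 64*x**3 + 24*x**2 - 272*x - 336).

-19*log(x - 2)/576 + 199*log(x + 2)/400 - 385*log(x + 6)/64 + 1249*log(x + 7)/225 + 7/(40*x + 80) + C

Factor the denominator: (x - 2)*(x + 2)**2*(x + 6)*(x + 7).
Partial-fraction decomposition: 1249/(225*(x + 7)) - 385/(64*(x + 6)) + 199/(400*(x + 2)) - 7/(40*(x + 2)**2) - 19/(576*(x - 2)).
Integrate each term; A/(x−a) gives A·log|x−a|; A/(x−a)² gives −A/(x−a).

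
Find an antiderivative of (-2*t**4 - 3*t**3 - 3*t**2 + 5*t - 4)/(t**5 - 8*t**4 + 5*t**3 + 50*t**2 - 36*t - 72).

-1661*log(t - 6)/336 + 259*log(t - 3)/60 - 31*log(t - 2)/24 + 11*log(t + 1)/84 - 17*log(t + 2)/80 + C

Factor the denominator: (t - 6)*(t - 3)*(t - 2)*(t + 1)*(t + 2).
Partial-fraction decomposition: -17/(80*(t + 2)) + 11/(84*(t + 1)) - 31/(24*(t - 2)) + 259/(60*(t - 3)) - 1661/(336*(t - 6)).
Integrate each term: A/(t−a) contributes A·log|t−a|.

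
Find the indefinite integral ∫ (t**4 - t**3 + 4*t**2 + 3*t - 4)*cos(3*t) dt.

t**4*sin(3*t)/3 - t**3*sin(3*t)/3 + 4*t**3*cos(3*t)/9 + 8*t**2*sin(3*t)/9 - t**2*cos(3*t)/3 + 11*t*sin(3*t)/9 + 16*t*cos(3*t)/27 - 124*sin(3*t)/81 + 11*cos(3*t)/27 + C

Use integration by parts with u = t**4 - t**3 + 4*t**2 + 3*t - 4, dv = cos(3*t) dt, so v = sin(3*t)/3.
Apply parts 4 times (tabular method): alternate signs, differentiate u down to 0, integrate dv up.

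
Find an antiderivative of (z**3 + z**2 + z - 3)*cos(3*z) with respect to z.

z**3*sin(3*z)/3 + z**2*sin(3*z)/3 + z**2*cos(3*z)/3 + z*sin(3*z)/9 + 2*z*cos(3*z)/9 - 29*sin(3*z)/27 + cos(3*z)/27 + C

Use integration by parts with u = z**3 + z**2 + z - 3, dv = cos(3*z) dz, so v = sin(3*z)/3.
Apply parts 3 times (tabular method): alternate signs, differentiate u down to 0, integrate dv up.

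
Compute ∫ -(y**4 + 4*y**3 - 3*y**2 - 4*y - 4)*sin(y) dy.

Use integration by parts with u = y**4 + 4*y**3 - 3*y**2 - 4*y - 4, dv = -sin(y) dy, so v = cos(y).
Apply parts 4 times (tabular method): alternate signs, differentiate u down to 0, integrate dv up.

y**4*cos(y) - 4*y**3*sin(y) + 4*y**3*cos(y) - 12*y**2*sin(y) - 15*y**2*cos(y) + 30*y*sin(y) - 28*y*cos(y) + 28*sin(y) + 26*cos(y) + C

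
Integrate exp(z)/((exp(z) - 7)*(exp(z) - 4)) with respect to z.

log(exp(z) - 7)/3 - log(exp(z) - 4)/3 + C

Let u = e^z, du = e^z dz.
The integral becomes ∫ du/((u-7)(u-4)); decompose into partial fractions.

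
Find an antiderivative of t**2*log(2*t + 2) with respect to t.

t**3*log(2*t + 2)/3 - t**3/9 + t**2/6 - t/3 + log(t + 1)/3 + C

Use integration by parts with u = log(2*t + 2), dv = t**2 dt.
Then du = 2/(2*t + 2) dt and v = t**3/3.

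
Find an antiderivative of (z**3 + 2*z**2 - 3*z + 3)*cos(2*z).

z**3*sin(2*z)/2 + z**2*sin(2*z) + 3*z**2*cos(2*z)/4 - 9*z*sin(2*z)/4 + z*cos(2*z) + sin(2*z) - 9*cos(2*z)/8 + C

Use integration by parts with u = z**3 + 2*z**2 - 3*z + 3, dv = cos(2*z) dz, so v = sin(2*z)/2.
Apply parts 3 times (tabular method): alternate signs, differentiate u down to 0, integrate dv up.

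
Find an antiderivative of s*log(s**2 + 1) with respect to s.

Let u = s**2 + 1, so du = (2*s) ds.
The integral becomes (1/2)·∫ log(u) du; integrate by parts with u′=log(u), dv′=du.

s**2*log(s**2 + 1)/2 - s**2/2 + log(s**2 + 1)/2 + C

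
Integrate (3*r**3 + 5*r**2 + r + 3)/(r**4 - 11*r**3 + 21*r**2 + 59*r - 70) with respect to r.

Factor the denominator: (r - 7)*(r - 5)*(r - 1)*(r + 2).
Partial-fraction decomposition: 1/(63*(r + 2)) + 1/(6*(r - 1)) - 127/(14*(r - 5)) + 107/(9*(r - 7)).
Integrate each term: A/(r−a) contributes A·log|r−a|.

107*log(r - 7)/9 - 127*log(r - 5)/14 + log(r - 1)/6 + log(r + 2)/63 + C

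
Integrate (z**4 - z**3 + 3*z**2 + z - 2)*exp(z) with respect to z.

Use integration by parts with u = z**4 - z**3 + 3*z**2 + z - 2, dv = exp(z) dz, so v = exp(z).
Apply parts 4 times (tabular method): alternate signs, differentiate u down to 0, integrate dv up.

(z**4 - 5*z**3 + 18*z**2 - 35*z + 33)*exp(z) + C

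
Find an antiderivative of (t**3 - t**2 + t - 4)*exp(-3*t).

Use integration by parts with u = t**3 - t**2 + t - 4, dv = exp(-3*t) dt, so v = -exp(-3*t)/3.
Apply parts 3 times (tabular method): alternate signs, differentiate u down to 0, integrate dv up.

(-3*t**3 - 3*t + 11)*exp(-3*t)/9 + C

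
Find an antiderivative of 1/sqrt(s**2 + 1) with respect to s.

log(s + sqrt(s**2 + 1)) + C

Substitute s = tan(θ), so ds = sec(θ)^2 dθ and the radical becomes sqrt(s**2 + 1) = sec(θ) by the Pythagorean identity.
Integrate the resulting trig expression in θ, then back-substitute tan(θ) = s, sec(θ) = sqrt(s**2 + 1) (absorbing any constant into C).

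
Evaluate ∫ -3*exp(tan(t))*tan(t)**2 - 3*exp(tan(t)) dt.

-3*exp(tan(t)) + C

Let u = tan(t), so du = (tan(t)**2 + 1) dt.
Rewriting, the integral becomes -3·∫ e^u du = -3·e^u.
Substituting back, u = tan(t).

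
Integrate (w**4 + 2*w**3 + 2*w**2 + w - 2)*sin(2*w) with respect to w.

Use integration by parts with u = w**4 + 2*w**3 + 2*w**2 + w - 2, dv = sin(2*w) dw, so v = -cos(2*w)/2.
Apply parts 4 times (tabular method): alternate signs, differentiate u down to 0, integrate dv up.

-w**4*cos(2*w)/2 + w**3*sin(2*w) - w**3*cos(2*w) + 3*w**2*sin(2*w)/2 + w**2*cos(2*w)/2 - w*sin(2*w)/2 + w*cos(2*w) - sin(2*w)/2 + 3*cos(2*w)/4 + C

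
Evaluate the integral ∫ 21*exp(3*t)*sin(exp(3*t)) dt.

Let u = exp(3*t), so du = (3*exp(3*t)) dt.
Rewriting, the integral becomes 7·∫ sin(u) du = 7·-cos(u).
Substituting back, u = exp(3*t).

-7*cos(exp(3*t)) + C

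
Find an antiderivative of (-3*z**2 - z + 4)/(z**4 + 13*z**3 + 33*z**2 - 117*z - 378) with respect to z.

Factor the denominator: (z - 3)*(z + 3)*(z + 6)*(z + 7).
Partial-fraction decomposition: 17/(5*(z + 7)) - 98/(27*(z + 6)) + 5/(18*(z + 3)) - 13/(270*(z - 3)).
Integrate each term: A/(z−a) contributes A·log|z−a|.

-13*log(z - 3)/270 + 5*log(z + 3)/18 - 98*log(z + 6)/27 + 17*log(z + 7)/5 + C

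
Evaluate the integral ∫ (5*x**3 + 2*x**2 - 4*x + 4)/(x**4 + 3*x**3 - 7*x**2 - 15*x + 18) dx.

Factor the denominator: (x - 2)*(x - 1)*(x + 3)**2.
Partial-fraction decomposition: 1471/(400*(x + 3)) - 101/(20*(x + 3)**2) - 7/(16*(x - 1)) + 44/(25*(x - 2)).
Integrate each term; A/(x−a) gives A·log|x−a|; A/(x−a)² gives −A/(x−a).

44*log(x - 2)/25 - 7*log(x - 1)/16 + 1471*log(x + 3)/400 + 101/(20*x + 60) + C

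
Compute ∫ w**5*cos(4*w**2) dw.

Let u = w², du = 2w dw; rewrite as (1/2)∫ u^2·cos(4u) du.
Now integrate by parts 2 times.

w**4*sin(4*w**2)/8 + w**2*cos(4*w**2)/16 - sin(4*w**2)/64 + C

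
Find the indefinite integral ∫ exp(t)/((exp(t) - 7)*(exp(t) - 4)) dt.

log(exp(t) - 7)/3 - log(exp(t) - 4)/3 + C

Let u = e^t, du = e^t dt.
The integral becomes ∫ du/((u-7)(u-4)); decompose into partial fractions.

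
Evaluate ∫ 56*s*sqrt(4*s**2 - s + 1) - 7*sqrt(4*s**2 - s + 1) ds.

14*(4*s**2 - s + 1)**(3/2)/3 + C

Let u = 4*s**2 - s + 1, so du = (8*s - 1) ds.
Rewriting, the integral becomes 7·∫ √u du = 7·(2/3)u^(3/2).
Substituting back, u = 4*s**2 - s + 1.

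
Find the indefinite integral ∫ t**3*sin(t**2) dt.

-t**2*cos(t**2)/2 + sin(t**2)/2 + C

Let u = t², du = 2t dt; rewrite as (1/2)∫ u^1·sin(1u) du.
Now integrate by parts 1 time.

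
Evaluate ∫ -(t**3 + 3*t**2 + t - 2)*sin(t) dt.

t**3*cos(t) - 3*t**2*sin(t) + 3*t**2*cos(t) - 6*t*sin(t) - 5*t*cos(t) + 5*sin(t) - 8*cos(t) + C

Use integration by parts with u = t**3 + 3*t**2 + t - 2, dv = -sin(t) dt, so v = cos(t).
Apply parts 3 times (tabular method): alternate signs, differentiate u down to 0, integrate dv up.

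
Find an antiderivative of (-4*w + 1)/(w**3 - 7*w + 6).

-7*log(w - 2)/5 + 3*log(w - 1)/4 + 13*log(w + 3)/20 + C

Factor the denominator: (w - 2)*(w - 1)*(w + 3).
Partial-fraction decomposition: 13/(20*(w + 3)) + 3/(4*(w - 1)) - 7/(5*(w - 2)).
Integrate each term: A/(w−a) contributes A·log|w−a|.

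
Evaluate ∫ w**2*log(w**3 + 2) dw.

w**3*log(w**3 + 2)/3 - w**3/3 + 2*log(w**3 + 2)/3 + C

Let u = w**3 + 2, so du = (3*w**2) dw.
The integral becomes (1/3)·∫ log(u) du; integrate by parts with u′=log(u), dv′=du.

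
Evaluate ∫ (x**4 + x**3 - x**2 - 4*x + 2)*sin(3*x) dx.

-x**4*cos(3*x)/3 + 4*x**3*sin(3*x)/9 - x**3*cos(3*x)/3 + x**2*sin(3*x)/3 + 7*x**2*cos(3*x)/9 - 14*x*sin(3*x)/27 + 14*x*cos(3*x)/9 - 14*sin(3*x)/27 - 68*cos(3*x)/81 + C

Use integration by parts with u = x**4 + x**3 - x**2 - 4*x + 2, dv = sin(3*x) dx, so v = -cos(3*x)/3.
Apply parts 4 times (tabular method): alternate signs, differentiate u down to 0, integrate dv up.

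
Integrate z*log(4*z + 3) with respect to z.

Use integration by parts with u = log(4*z + 3), dv = z dz.
Then du = 4/(4*z + 3) dz and v = z**2/2.

z**2*log(4*z + 3)/2 - z**2/4 + 3*z/8 - 9*log(4*z + 3)/32 + C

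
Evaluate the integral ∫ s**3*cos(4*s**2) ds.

s**2*sin(4*s**2)/8 + cos(4*s**2)/32 + C

Let u = s², du = 2s ds; rewrite as (1/2)∫ u^1·cos(4u) du.
Now integrate by parts 1 time.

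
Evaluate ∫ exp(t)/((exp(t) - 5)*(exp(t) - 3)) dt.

Let u = e^t, du = e^t dt.
The integral becomes ∫ du/((u-5)(u-3)); decompose into partial fractions.

log(exp(t) - 5)/2 - log(exp(t) - 3)/2 + C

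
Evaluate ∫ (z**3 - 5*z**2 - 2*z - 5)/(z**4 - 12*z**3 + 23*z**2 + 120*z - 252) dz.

79*log(z - 7)/50 - 19*log(z - 6)/36 - 21*log(z - 2)/100 + 71*log(z + 3)/450 + C

Factor the denominator: (z - 7)*(z - 6)*(z - 2)*(z + 3).
Partial-fraction decomposition: 71/(450*(z + 3)) - 21/(100*(z - 2)) - 19/(36*(z - 6)) + 79/(50*(z - 7)).
Integrate each term: A/(z−a) contributes A·log|z−a|.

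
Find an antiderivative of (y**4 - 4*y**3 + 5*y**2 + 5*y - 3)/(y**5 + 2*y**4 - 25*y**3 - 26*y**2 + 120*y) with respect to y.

-log(y)/40 + 97*log(y - 4)/504 - 11*log(y - 2)/140 - 36*log(y + 3)/35 + 611*log(y + 5)/315 + C

Factor the denominator: y*(y - 4)*(y - 2)*(y + 3)*(y + 5).
Partial-fraction decomposition: 611/(315*(y + 5)) - 36/(35*(y + 3)) - 11/(140*(y - 2)) + 97/(504*(y - 4)) - 1/(40*y).
Integrate each term: A/(y−a) contributes A·log|y−a|.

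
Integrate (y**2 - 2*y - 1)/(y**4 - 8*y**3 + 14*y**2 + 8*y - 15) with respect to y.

7*log(y - 5)/24 - log(y + 1)/24 - log(y**2 - 4*y + 3)/8 + C

Factor the denominator: (y - 5)*(y - 3)*(y - 1)*(y + 1).
Partial-fraction decomposition: -1/(24*(y + 1)) - 1/(8*(y - 1)) - 1/(8*(y - 3)) + 7/(24*(y - 5)).
Integrate each term: A/(y−a) contributes A·log|y−a|.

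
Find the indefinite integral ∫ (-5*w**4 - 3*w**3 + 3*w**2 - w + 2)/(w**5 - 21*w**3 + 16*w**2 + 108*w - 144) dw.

-230*log(w - 3)/21 + 3649*log(w - 2)/450 + 146*log(w + 3)/75 - 517*log(w + 4)/126 - 46/(15*w - 30) + C

Factor the denominator: (w - 3)*(w - 2)**2*(w + 3)*(w + 4).
Partial-fraction decomposition: -517/(126*(w + 4)) + 146/(75*(w + 3)) + 3649/(450*(w - 2)) + 46/(15*(w - 2)**2) - 230/(21*(w - 3)).
Integrate each term; A/(w−a) gives A·log|w−a|; A/(w−a)² gives −A/(w−a).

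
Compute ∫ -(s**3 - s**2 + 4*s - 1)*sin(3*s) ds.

Use integration by parts with u = s**3 - s**2 + 4*s - 1, dv = -sin(3*s) ds, so v = cos(3*s)/3.
Apply parts 3 times (tabular method): alternate signs, differentiate u down to 0, integrate dv up.

s**3*cos(3*s)/3 - s**2*sin(3*s)/3 - s**2*cos(3*s)/3 + 2*s*sin(3*s)/9 + 10*s*cos(3*s)/9 - 10*sin(3*s)/27 - 7*cos(3*s)/27 + C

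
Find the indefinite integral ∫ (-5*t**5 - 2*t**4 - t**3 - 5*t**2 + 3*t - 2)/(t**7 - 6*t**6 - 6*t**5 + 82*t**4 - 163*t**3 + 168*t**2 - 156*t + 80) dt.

Factor the denominator: (t - 5)*(t - 2)**2*(t - 1)*(t + 4)*(t**2 + 1).
Partial-fraction decomposition: (81*t + 67)/(11050*(t**2 + 1)) + 763/(4590*(t + 4)) + 3/(10*(t - 1)) + 701/(450*(t - 2)) + 12/(5*(t - 2)**2) - 713/(351*(t - 5)).
Integrate each term; A/(t−a) gives A·log|t−a|; the (Bt+D)/(t²+p²) term gives a log and an atan.

-713*log(t - 5)/351 + 701*log(t - 2)/450 + 3*log(t - 1)/10 + 763*log(t + 4)/4590 + 81*log(t**2 + 1)/22100 + 67*atan(t)/11050 - 12/(5*t - 10) + C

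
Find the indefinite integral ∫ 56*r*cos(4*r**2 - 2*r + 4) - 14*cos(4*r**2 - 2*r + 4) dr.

Let u = 4*r**2 - 2*r + 4, so du = (8*r - 2) dr.
Rewriting, the integral becomes 7·∫ cos(u) du = 7·sin(u).
Substituting back, u = 4*r**2 - 2*r + 4.

7*sin(4*r**2 - 2*r + 4) + C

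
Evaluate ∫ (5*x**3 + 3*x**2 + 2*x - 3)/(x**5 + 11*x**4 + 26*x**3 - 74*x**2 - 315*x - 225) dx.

Factor the denominator: (x - 3)*(x + 1)*(x + 3)*(x + 5)**2.
Partial-fraction decomposition: 1165/(512*(x + 5)) + 563/(64*(x + 5)**2) - 39/(16*(x + 3)) + 7/(128*(x + 1)) + 55/(512*(x - 3)).
Integrate each term; A/(x−a) gives A·log|x−a|; A/(x−a)² gives −A/(x−a).

55*log(x - 3)/512 + 7*log(x + 1)/128 - 39*log(x + 3)/16 + 1165*log(x + 5)/512 - 563/(64*x + 320) + C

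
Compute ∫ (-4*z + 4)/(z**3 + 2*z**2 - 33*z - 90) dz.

Factor the denominator: (z - 6)*(z + 3)*(z + 5).
Partial-fraction decomposition: 12/(11*(z + 5)) - 8/(9*(z + 3)) - 20/(99*(z - 6)).
Integrate each term: A/(z−a) contributes A·log|z−a|.

-20*log(z - 6)/99 - 8*log(z + 3)/9 + 12*log(z + 5)/11 + C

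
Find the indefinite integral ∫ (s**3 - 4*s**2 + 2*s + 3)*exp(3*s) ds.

(9*s**3 - 45*s**2 + 48*s + 11)*exp(3*s)/27 + C

Use integration by parts with u = s**3 - 4*s**2 + 2*s + 3, dv = exp(3*s) ds, so v = exp(3*s)/3.
Apply parts 3 times (tabular method): alternate signs, differentiate u down to 0, integrate dv up.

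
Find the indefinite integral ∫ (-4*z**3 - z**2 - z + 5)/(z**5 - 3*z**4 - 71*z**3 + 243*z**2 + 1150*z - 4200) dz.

-901*log(z - 6)/286 + 35*log(z - 5)/8 - 271*log(z - 4)/198 - 97*log(z + 5)/396 + 445*log(z + 7)/1144 + C

Factor the denominator: (z - 6)*(z - 5)*(z - 4)*(z + 5)*(z + 7).
Partial-fraction decomposition: 445/(1144*(z + 7)) - 97/(396*(z + 5)) - 271/(198*(z - 4)) + 35/(8*(z - 5)) - 901/(286*(z - 6)).
Integrate each term: A/(z−a) contributes A·log|z−a|.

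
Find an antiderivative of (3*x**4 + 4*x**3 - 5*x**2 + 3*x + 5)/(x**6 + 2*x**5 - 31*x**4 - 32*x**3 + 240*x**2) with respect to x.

Factor the denominator: x**2*(x - 4)*(x - 3)*(x + 4)*(x + 5).
Partial-fraction decomposition: -31/(45*(x + 5)) + 425/(896*(x + 4)) - 40/(63*(x - 3)) + 961/(1152*(x - 4)) + 11/(720*x) + 1/(48*x**2).
Integrate each term; A/(x−a) gives A·log|x−a|; A/(x−a)² gives −A/(x−a).

11*log(x)/720 + 961*log(x - 4)/1152 - 40*log(x - 3)/63 + 425*log(x + 4)/896 - 31*log(x + 5)/45 - 1/(48*x) + C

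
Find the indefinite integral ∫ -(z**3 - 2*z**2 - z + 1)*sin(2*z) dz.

z**3*cos(2*z)/2 - 3*z**2*sin(2*z)/4 - z**2*cos(2*z) + z*sin(2*z) - 5*z*cos(2*z)/4 + 5*sin(2*z)/8 + cos(2*z) + C

Use integration by parts with u = z**3 - 2*z**2 - z + 1, dv = -sin(2*z) dz, so v = cos(2*z)/2.
Apply parts 3 times (tabular method): alternate signs, differentiate u down to 0, integrate dv up.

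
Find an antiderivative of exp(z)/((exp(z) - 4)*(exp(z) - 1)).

Let u = e^z, du = e^z dz.
The integral becomes ∫ du/((u-4)(u-1)); decompose into partial fractions.

log(exp(z) - 4)/3 - log(exp(z) - 1)/3 + C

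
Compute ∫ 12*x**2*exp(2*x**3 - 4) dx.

2*exp(2*x**3 - 4) + C

Let u = 2*x**3 - 4, so du = (6*x**2) dx.
Rewriting, the integral becomes 2·∫ e^u du = 2·e^u.
Substituting back, u = 2*x**3 - 4.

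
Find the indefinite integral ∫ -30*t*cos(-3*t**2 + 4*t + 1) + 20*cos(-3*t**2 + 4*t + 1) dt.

Let u = 3*t**2 - 4*t - 1, so du = (6*t - 4) dt.
Rewriting, the integral becomes -5·∫ cos(u) du = -5·sin(u).
Substituting back, u = 3*t**2 - 4*t - 1.

5*sin(-3*t**2 + 4*t + 1) + C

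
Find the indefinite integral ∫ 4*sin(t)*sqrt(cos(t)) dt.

-8*cos(t)**(3/2)/3 + C

Let u = cos(t), so du = (-sin(t)) dt.
Rewriting, the integral becomes -4·∫ √u du = -4·(2/3)u^(3/2).
Substituting back, u = cos(t).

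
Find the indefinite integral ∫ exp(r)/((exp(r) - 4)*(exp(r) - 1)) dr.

Let u = e^r, du = e^r dr.
The integral becomes ∫ du/((u-1)(u-4)); decompose into partial fractions.

log(exp(r) - 4)/3 - log(exp(r) - 1)/3 + C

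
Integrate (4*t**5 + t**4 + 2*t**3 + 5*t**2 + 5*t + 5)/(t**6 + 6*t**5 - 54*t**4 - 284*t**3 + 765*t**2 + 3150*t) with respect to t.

Factor the denominator: t*(t - 5)**2*(t + 3)*(t + 6)*(t + 7).
Partial-fraction decomposition: 10883/(672*(t + 7)) - 2735/(198*(t + 6)) + 455/(1152*(t + 3)) + 25801/(21120*(t - 5)) + 41/(16*(t - 5)**2) + 1/(630*t).
Integrate each term; A/(t−a) gives A·log|t−a|; A/(t−a)² gives −A/(t−a).

log(t)/630 + 25801*log(t - 5)/21120 + 455*log(t + 3)/1152 - 2735*log(t + 6)/198 + 10883*log(t + 7)/672 - 41/(16*t - 80) + C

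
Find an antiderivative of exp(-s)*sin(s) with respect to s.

Let I denote the integral. Integrate by parts with u = sin(s), dv = exp(-s) ds, so v = -exp(-s): I = -exp(-s)*sin(s) + ∫ exp(-s)*cos(s) ds.
Apply parts again with u = cos(s), dv = exp(-s) ds: ∫ exp(-s)*cos(s) ds = -exp(-s)*cos(s) − I. Substituting back brings back I: I = -exp(-s)*sin(s) - exp(-s)*cos(s) − I.
Solving for I: (1 + 1)·I equals the remaining terms, so I = (1/2)·(-exp(-s)*sin(s) - exp(-s)*cos(s)).

-exp(-s)*sin(s)/2 - exp(-s)*cos(s)/2 + C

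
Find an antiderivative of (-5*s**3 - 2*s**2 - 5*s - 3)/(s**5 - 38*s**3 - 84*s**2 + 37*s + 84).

-617*log(s - 7)/1760 + log(s - 1)/16 + 5*log(s + 1)/96 - 129*log(s + 3)/80 + 61*log(s + 4)/33 + C

Factor the denominator: (s - 7)*(s - 1)*(s + 1)*(s + 3)*(s + 4).
Partial-fraction decomposition: 61/(33*(s + 4)) - 129/(80*(s + 3)) + 5/(96*(s + 1)) + 1/(16*(s - 1)) - 617/(1760*(s - 7)).
Integrate each term: A/(s−a) contributes A·log|s−a|.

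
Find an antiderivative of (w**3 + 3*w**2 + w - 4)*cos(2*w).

Use integration by parts with u = w**3 + 3*w**2 + w - 4, dv = cos(2*w) dw, so v = sin(2*w)/2.
Apply parts 3 times (tabular method): alternate signs, differentiate u down to 0, integrate dv up.

w**3*sin(2*w)/2 + 3*w**2*sin(2*w)/2 + 3*w**2*cos(2*w)/4 - w*sin(2*w)/4 + 3*w*cos(2*w)/2 - 11*sin(2*w)/4 - cos(2*w)/8 + C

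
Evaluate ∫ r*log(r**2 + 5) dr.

r**2*log(r**2 + 5)/2 - r**2/2 + 5*log(r**2 + 5)/2 + C

Let u = r**2 + 5, so du = (2*r) dr.
The integral becomes (1/2)·∫ log(u) du; integrate by parts with u′=log(u), dv′=du.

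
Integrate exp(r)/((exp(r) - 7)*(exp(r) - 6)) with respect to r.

log(exp(r) - 7) - log(exp(r) - 6) + C

Let u = e^r, du = e^r dr.
The integral becomes ∫ du/((u-6)(u-7)); decompose into partial fractions.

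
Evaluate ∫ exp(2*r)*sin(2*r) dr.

exp(2*r)*sin(2*r)/4 - exp(2*r)*cos(2*r)/4 + C

Let I denote the integral. Integrate by parts with u = sin(2*r), dv = exp(2*r) dr, so v = exp(2*r)/2: I = exp(2*r)*sin(2*r)/2 − ∫ exp(2*r)*cos(2*r) dr.
Apply parts again with u = cos(2*r), dv = exp(2*r) dr: ∫ exp(2*r)*cos(2*r) dr = exp(2*r)*cos(2*r)/2 + I. Substituting back brings back I: I = exp(2*r)*sin(2*r)/2 - exp(2*r)*cos(2*r)/2 − I.
Solving for I: (1 + 1)·I equals the remaining terms, so I = (1/2)·(exp(2*r)*sin(2*r)/2 - exp(2*r)*cos(2*r)/2).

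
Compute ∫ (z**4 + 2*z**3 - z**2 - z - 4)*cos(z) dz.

z**4*sin(z) + 2*z**3*sin(z) + 4*z**3*cos(z) - 13*z**2*sin(z) + 6*z**2*cos(z) - 13*z*sin(z) - 26*z*cos(z) + 22*sin(z) - 13*cos(z) + C

Use integration by parts with u = z**4 + 2*z**3 - z**2 - z - 4, dv = cos(z) dz, so v = sin(z).
Apply parts 4 times (tabular method): alternate signs, differentiate u down to 0, integrate dv up.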